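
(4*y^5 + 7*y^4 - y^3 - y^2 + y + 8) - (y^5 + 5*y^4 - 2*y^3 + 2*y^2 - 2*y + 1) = 3*y^5 + 2*y^4 + y^3 - 3*y^2 + 3*y + 7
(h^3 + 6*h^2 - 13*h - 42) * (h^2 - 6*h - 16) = h^5 - 65*h^3 - 60*h^2 + 460*h + 672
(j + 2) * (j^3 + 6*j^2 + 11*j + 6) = j^4 + 8*j^3 + 23*j^2 + 28*j + 12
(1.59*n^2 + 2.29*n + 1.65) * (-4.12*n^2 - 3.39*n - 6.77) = -6.5508*n^4 - 14.8249*n^3 - 25.3254*n^2 - 21.0968*n - 11.1705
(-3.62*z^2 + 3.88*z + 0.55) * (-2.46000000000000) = 8.9052*z^2 - 9.5448*z - 1.353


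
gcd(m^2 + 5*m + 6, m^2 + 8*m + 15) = m + 3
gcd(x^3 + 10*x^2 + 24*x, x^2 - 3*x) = x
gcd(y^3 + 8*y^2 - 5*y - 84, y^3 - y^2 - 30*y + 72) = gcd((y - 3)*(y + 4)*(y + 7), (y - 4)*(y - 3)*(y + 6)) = y - 3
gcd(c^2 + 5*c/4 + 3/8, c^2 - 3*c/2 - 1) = c + 1/2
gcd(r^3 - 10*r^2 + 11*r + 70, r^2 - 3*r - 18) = 1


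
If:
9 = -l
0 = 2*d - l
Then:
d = -9/2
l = -9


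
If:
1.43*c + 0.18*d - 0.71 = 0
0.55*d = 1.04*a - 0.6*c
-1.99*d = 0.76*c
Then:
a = 0.20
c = 0.52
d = -0.20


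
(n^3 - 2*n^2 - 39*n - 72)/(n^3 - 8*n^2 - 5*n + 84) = (n^2 - 5*n - 24)/(n^2 - 11*n + 28)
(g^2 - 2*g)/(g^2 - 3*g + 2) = g/(g - 1)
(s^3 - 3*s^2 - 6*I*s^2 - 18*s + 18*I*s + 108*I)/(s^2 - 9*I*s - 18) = (s^2 - 3*s - 18)/(s - 3*I)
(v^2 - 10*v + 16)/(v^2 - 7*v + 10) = (v - 8)/(v - 5)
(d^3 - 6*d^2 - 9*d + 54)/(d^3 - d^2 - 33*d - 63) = (d^2 - 9*d + 18)/(d^2 - 4*d - 21)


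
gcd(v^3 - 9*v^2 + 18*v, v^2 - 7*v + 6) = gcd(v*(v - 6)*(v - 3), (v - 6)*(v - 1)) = v - 6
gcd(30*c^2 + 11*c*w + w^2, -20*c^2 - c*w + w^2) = 1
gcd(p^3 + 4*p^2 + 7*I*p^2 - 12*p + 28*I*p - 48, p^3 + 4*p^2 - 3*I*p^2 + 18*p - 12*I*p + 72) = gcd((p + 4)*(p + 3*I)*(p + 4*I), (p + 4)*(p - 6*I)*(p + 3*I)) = p^2 + p*(4 + 3*I) + 12*I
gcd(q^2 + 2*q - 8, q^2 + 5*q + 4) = q + 4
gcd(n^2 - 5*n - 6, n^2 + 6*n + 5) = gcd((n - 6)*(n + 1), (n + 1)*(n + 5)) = n + 1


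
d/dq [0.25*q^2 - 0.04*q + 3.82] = 0.5*q - 0.04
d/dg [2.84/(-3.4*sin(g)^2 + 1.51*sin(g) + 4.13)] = (19.312*sin(g) - 4.2884)*cos(g)/(-3.4*sin(g)^2 + 1.51*sin(g) + 4.13)^2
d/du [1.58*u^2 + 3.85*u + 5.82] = 3.16*u + 3.85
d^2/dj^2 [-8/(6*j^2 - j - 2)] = 16*(-36*j^2 + 6*j + (12*j - 1)^2 + 12)/(-6*j^2 + j + 2)^3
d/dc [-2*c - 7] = -2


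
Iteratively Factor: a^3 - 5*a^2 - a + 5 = (a - 1)*(a^2 - 4*a - 5) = (a - 5)*(a - 1)*(a + 1)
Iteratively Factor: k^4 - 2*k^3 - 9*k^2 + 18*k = (k - 2)*(k^3 - 9*k) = (k - 2)*(k + 3)*(k^2 - 3*k) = (k - 3)*(k - 2)*(k + 3)*(k)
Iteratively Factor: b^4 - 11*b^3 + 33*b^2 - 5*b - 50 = (b - 5)*(b^3 - 6*b^2 + 3*b + 10) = (b - 5)*(b + 1)*(b^2 - 7*b + 10) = (b - 5)*(b - 2)*(b + 1)*(b - 5)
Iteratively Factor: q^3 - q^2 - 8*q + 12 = (q - 2)*(q^2 + q - 6) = (q - 2)*(q + 3)*(q - 2)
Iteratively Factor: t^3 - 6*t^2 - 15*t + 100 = (t + 4)*(t^2 - 10*t + 25) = (t - 5)*(t + 4)*(t - 5)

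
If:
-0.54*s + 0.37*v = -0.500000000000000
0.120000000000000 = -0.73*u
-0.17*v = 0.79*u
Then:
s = 1.45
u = -0.16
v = 0.76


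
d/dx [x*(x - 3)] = 2*x - 3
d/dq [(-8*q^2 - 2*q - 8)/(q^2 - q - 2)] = 2*(5*q^2 + 24*q - 2)/(q^4 - 2*q^3 - 3*q^2 + 4*q + 4)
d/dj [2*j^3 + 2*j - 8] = 6*j^2 + 2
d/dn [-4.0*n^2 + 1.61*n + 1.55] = 1.61 - 8.0*n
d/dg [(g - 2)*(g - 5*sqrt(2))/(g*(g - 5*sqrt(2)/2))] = (4*g^2 + 5*sqrt(2)*g^2 - 40*sqrt(2)*g + 100)/(g^2*(2*g^2 - 10*sqrt(2)*g + 25))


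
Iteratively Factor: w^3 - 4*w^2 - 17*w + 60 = (w - 3)*(w^2 - w - 20) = (w - 5)*(w - 3)*(w + 4)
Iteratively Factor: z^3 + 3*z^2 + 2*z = (z + 2)*(z^2 + z) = (z + 1)*(z + 2)*(z)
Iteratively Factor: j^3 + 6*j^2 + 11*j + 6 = (j + 1)*(j^2 + 5*j + 6) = (j + 1)*(j + 2)*(j + 3)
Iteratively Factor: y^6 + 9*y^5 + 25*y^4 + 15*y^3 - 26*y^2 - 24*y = (y + 1)*(y^5 + 8*y^4 + 17*y^3 - 2*y^2 - 24*y) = (y + 1)*(y + 4)*(y^4 + 4*y^3 + y^2 - 6*y) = y*(y + 1)*(y + 4)*(y^3 + 4*y^2 + y - 6) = y*(y + 1)*(y + 3)*(y + 4)*(y^2 + y - 2) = y*(y + 1)*(y + 2)*(y + 3)*(y + 4)*(y - 1)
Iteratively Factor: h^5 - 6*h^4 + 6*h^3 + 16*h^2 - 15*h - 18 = (h - 2)*(h^4 - 4*h^3 - 2*h^2 + 12*h + 9) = (h - 2)*(h + 1)*(h^3 - 5*h^2 + 3*h + 9) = (h - 3)*(h - 2)*(h + 1)*(h^2 - 2*h - 3) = (h - 3)^2*(h - 2)*(h + 1)*(h + 1)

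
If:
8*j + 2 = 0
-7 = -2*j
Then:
No Solution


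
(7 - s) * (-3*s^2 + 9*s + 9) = 3*s^3 - 30*s^2 + 54*s + 63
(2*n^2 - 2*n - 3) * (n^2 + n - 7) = 2*n^4 - 19*n^2 + 11*n + 21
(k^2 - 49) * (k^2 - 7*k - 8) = k^4 - 7*k^3 - 57*k^2 + 343*k + 392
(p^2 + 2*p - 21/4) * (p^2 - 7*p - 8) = p^4 - 5*p^3 - 109*p^2/4 + 83*p/4 + 42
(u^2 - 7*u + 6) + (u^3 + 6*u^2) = u^3 + 7*u^2 - 7*u + 6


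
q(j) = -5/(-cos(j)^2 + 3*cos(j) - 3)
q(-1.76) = 1.39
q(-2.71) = 0.76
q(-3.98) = 0.92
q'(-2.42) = 0.44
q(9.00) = 0.76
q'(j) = -5*(-2*sin(j)*cos(j) + 3*sin(j))/(-cos(j)^2 + 3*cos(j) - 3)^2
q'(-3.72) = -0.33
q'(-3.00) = 0.07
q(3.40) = 0.73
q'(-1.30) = 2.31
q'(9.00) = -0.23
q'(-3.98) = -0.54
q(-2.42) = 0.86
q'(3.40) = 0.13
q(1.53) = 1.74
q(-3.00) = 0.72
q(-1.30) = 2.20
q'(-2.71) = 0.23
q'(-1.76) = 1.28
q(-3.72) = 0.80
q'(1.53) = -1.76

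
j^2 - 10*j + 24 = (j - 6)*(j - 4)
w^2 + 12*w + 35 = (w + 5)*(w + 7)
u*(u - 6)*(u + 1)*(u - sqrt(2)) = u^4 - 5*u^3 - sqrt(2)*u^3 - 6*u^2 + 5*sqrt(2)*u^2 + 6*sqrt(2)*u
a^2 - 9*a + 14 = (a - 7)*(a - 2)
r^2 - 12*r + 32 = (r - 8)*(r - 4)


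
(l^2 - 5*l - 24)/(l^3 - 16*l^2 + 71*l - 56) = (l + 3)/(l^2 - 8*l + 7)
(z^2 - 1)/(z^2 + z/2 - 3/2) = 2*(z + 1)/(2*z + 3)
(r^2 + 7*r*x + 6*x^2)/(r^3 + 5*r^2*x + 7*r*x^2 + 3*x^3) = (r + 6*x)/(r^2 + 4*r*x + 3*x^2)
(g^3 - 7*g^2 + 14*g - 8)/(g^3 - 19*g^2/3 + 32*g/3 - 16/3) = 3*(g - 2)/(3*g - 4)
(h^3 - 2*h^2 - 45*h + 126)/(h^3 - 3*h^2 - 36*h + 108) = (h + 7)/(h + 6)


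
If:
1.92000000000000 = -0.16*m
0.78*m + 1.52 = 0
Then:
No Solution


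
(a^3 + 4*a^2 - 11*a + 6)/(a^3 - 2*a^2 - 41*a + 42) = (a - 1)/(a - 7)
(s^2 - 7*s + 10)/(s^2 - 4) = (s - 5)/(s + 2)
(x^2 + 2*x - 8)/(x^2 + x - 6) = (x + 4)/(x + 3)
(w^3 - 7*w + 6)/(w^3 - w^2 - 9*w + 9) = (w - 2)/(w - 3)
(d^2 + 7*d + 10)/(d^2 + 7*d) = (d^2 + 7*d + 10)/(d*(d + 7))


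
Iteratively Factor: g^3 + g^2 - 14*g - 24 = (g + 2)*(g^2 - g - 12) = (g + 2)*(g + 3)*(g - 4)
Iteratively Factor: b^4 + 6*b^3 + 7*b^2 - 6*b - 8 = (b - 1)*(b^3 + 7*b^2 + 14*b + 8) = (b - 1)*(b + 4)*(b^2 + 3*b + 2) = (b - 1)*(b + 1)*(b + 4)*(b + 2)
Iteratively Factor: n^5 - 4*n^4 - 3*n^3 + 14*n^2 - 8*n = (n - 1)*(n^4 - 3*n^3 - 6*n^2 + 8*n) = (n - 4)*(n - 1)*(n^3 + n^2 - 2*n) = (n - 4)*(n - 1)*(n + 2)*(n^2 - n) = (n - 4)*(n - 1)^2*(n + 2)*(n)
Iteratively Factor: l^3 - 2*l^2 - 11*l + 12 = (l + 3)*(l^2 - 5*l + 4) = (l - 1)*(l + 3)*(l - 4)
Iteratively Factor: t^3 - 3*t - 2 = (t - 2)*(t^2 + 2*t + 1) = (t - 2)*(t + 1)*(t + 1)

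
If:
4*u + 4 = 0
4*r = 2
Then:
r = 1/2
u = -1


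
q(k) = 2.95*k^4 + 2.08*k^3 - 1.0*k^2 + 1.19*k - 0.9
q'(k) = 11.8*k^3 + 6.24*k^2 - 2.0*k + 1.19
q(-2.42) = 62.06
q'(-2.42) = -124.66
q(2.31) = 106.15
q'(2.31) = 175.32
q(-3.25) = 242.39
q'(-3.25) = -331.47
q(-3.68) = 418.54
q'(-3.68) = -495.01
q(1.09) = 6.07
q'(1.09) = 21.71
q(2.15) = 80.74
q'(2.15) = 143.01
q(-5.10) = 1686.84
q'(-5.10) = -1391.59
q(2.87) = 243.60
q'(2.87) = 325.80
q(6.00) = 4242.72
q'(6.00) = 2762.63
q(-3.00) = 169.32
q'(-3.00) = -255.25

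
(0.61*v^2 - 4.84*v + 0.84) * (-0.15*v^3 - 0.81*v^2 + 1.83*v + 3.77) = -0.0915*v^5 + 0.2319*v^4 + 4.9107*v^3 - 7.2379*v^2 - 16.7096*v + 3.1668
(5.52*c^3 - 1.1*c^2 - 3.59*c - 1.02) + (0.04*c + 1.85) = 5.52*c^3 - 1.1*c^2 - 3.55*c + 0.83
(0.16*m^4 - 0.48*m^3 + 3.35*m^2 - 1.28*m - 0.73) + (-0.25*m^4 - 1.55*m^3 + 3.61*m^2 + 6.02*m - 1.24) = -0.09*m^4 - 2.03*m^3 + 6.96*m^2 + 4.74*m - 1.97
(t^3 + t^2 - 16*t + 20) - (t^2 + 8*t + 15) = t^3 - 24*t + 5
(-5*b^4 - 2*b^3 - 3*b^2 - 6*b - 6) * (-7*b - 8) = 35*b^5 + 54*b^4 + 37*b^3 + 66*b^2 + 90*b + 48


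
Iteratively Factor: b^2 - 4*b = (b)*(b - 4)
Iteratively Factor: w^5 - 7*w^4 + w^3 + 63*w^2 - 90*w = (w + 3)*(w^4 - 10*w^3 + 31*w^2 - 30*w) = (w - 5)*(w + 3)*(w^3 - 5*w^2 + 6*w) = (w - 5)*(w - 3)*(w + 3)*(w^2 - 2*w) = (w - 5)*(w - 3)*(w - 2)*(w + 3)*(w)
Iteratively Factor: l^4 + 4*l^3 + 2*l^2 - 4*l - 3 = (l + 3)*(l^3 + l^2 - l - 1) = (l + 1)*(l + 3)*(l^2 - 1) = (l + 1)^2*(l + 3)*(l - 1)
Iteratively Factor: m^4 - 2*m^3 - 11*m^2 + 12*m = (m - 1)*(m^3 - m^2 - 12*m) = m*(m - 1)*(m^2 - m - 12) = m*(m - 1)*(m + 3)*(m - 4)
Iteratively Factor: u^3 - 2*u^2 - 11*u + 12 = (u - 1)*(u^2 - u - 12) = (u - 1)*(u + 3)*(u - 4)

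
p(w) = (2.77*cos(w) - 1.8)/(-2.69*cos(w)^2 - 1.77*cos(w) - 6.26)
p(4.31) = 0.48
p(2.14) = 0.54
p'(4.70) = -0.52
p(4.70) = 0.29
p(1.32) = 0.16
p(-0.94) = 0.02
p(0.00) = -0.09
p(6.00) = -0.08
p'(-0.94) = -0.28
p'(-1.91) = -0.44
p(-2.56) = 0.62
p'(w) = (-5.38*sin(w)*cos(w) - 1.77*sin(w))*(2.77*cos(w) - 1.8)/(-2.69*cos(w)^2 - 1.77*cos(w) - 6.26)^2 - 2.77*sin(w)/(-2.69*cos(w)^2 - 1.77*cos(w) - 6.26) = (-7.4513*cos(w)^2 + 9.684*cos(w) + 20.5262)*sin(w)/(7.2361*cos(w)^4 + 9.5226*cos(w)^3 + 36.8117*cos(w)^2 + 22.1604*cos(w) + 39.1876)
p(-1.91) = 0.46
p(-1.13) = 0.08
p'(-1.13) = -0.37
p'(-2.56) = -0.09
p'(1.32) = 0.46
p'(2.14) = 0.30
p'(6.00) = -0.06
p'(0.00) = 0.00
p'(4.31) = -0.40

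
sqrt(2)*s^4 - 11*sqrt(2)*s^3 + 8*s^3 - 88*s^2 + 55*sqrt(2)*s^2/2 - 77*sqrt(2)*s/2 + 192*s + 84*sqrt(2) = (s - 8)*(s - 3)*(s + 7*sqrt(2)/2)*(sqrt(2)*s + 1)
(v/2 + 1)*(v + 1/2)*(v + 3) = v^3/2 + 11*v^2/4 + 17*v/4 + 3/2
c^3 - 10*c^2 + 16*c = c*(c - 8)*(c - 2)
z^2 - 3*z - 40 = (z - 8)*(z + 5)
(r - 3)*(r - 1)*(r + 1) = r^3 - 3*r^2 - r + 3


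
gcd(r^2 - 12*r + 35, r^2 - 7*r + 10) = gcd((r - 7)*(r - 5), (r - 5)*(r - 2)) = r - 5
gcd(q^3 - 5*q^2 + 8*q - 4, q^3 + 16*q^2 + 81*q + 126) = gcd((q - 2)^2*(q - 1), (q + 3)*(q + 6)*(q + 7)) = 1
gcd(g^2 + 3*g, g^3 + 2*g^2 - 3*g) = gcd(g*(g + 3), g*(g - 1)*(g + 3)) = g^2 + 3*g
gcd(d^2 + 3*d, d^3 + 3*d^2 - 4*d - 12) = d + 3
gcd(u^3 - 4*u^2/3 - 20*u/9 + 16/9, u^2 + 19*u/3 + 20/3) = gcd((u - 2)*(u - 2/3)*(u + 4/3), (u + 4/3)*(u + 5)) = u + 4/3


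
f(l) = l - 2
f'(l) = 1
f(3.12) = 1.12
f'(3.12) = 1.00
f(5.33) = 3.33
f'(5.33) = 1.00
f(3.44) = 1.44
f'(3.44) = 1.00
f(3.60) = 1.60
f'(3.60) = 1.00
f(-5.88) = -7.88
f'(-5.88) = 1.00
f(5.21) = 3.21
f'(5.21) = 1.00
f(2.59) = 0.59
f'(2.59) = 1.00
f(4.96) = 2.96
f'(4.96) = 1.00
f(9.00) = 7.00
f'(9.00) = 1.00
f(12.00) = 10.00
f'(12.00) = 1.00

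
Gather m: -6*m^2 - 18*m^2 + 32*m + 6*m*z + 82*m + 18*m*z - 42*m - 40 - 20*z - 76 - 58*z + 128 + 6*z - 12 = -24*m^2 + m*(24*z + 72) - 72*z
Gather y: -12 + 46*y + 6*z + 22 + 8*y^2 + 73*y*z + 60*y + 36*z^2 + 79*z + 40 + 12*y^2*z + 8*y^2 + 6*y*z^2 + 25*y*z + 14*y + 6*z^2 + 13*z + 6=y^2*(12*z + 16) + y*(6*z^2 + 98*z + 120) + 42*z^2 + 98*z + 56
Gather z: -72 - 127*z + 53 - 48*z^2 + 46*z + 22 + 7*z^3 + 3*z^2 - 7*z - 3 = 7*z^3 - 45*z^2 - 88*z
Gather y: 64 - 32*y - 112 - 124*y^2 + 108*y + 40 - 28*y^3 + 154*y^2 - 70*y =-28*y^3 + 30*y^2 + 6*y - 8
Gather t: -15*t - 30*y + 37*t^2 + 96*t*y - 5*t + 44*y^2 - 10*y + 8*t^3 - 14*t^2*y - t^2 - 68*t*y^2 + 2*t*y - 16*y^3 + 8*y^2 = 8*t^3 + t^2*(36 - 14*y) + t*(-68*y^2 + 98*y - 20) - 16*y^3 + 52*y^2 - 40*y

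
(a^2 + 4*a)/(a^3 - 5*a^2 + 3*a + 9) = a*(a + 4)/(a^3 - 5*a^2 + 3*a + 9)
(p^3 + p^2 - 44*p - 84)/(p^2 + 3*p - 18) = (p^2 - 5*p - 14)/(p - 3)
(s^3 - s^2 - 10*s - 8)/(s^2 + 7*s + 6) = (s^2 - 2*s - 8)/(s + 6)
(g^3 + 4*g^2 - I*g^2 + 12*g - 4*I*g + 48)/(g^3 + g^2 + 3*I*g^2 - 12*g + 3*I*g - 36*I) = (g - 4*I)/(g - 3)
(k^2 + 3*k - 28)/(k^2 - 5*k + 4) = (k + 7)/(k - 1)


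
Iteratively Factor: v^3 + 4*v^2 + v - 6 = (v + 2)*(v^2 + 2*v - 3) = (v + 2)*(v + 3)*(v - 1)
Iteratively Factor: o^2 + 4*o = (o)*(o + 4)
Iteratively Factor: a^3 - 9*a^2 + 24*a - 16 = (a - 1)*(a^2 - 8*a + 16) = (a - 4)*(a - 1)*(a - 4)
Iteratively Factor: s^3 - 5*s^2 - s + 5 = (s + 1)*(s^2 - 6*s + 5) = (s - 5)*(s + 1)*(s - 1)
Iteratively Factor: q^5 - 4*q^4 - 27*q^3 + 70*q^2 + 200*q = (q + 4)*(q^4 - 8*q^3 + 5*q^2 + 50*q) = q*(q + 4)*(q^3 - 8*q^2 + 5*q + 50) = q*(q - 5)*(q + 4)*(q^2 - 3*q - 10) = q*(q - 5)^2*(q + 4)*(q + 2)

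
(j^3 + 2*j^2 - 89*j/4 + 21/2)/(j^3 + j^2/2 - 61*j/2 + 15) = (j - 7/2)/(j - 5)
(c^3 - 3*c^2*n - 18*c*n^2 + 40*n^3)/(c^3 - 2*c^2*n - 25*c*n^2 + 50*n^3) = (c + 4*n)/(c + 5*n)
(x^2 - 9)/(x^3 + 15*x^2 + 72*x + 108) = (x - 3)/(x^2 + 12*x + 36)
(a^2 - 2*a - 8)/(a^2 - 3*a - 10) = (a - 4)/(a - 5)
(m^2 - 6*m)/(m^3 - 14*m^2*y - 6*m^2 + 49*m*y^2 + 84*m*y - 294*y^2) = m/(m^2 - 14*m*y + 49*y^2)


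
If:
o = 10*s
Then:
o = 10*s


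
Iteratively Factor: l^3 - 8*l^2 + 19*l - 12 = (l - 1)*(l^2 - 7*l + 12) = (l - 4)*(l - 1)*(l - 3)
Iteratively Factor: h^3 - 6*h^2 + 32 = (h + 2)*(h^2 - 8*h + 16) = (h - 4)*(h + 2)*(h - 4)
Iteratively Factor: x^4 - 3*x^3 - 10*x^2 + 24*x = (x - 2)*(x^3 - x^2 - 12*x) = x*(x - 2)*(x^2 - x - 12) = x*(x - 4)*(x - 2)*(x + 3)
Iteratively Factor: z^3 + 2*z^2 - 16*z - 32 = (z - 4)*(z^2 + 6*z + 8) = (z - 4)*(z + 4)*(z + 2)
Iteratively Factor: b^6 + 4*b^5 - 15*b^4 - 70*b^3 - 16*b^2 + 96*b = (b)*(b^5 + 4*b^4 - 15*b^3 - 70*b^2 - 16*b + 96) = b*(b + 4)*(b^4 - 15*b^2 - 10*b + 24) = b*(b - 1)*(b + 4)*(b^3 + b^2 - 14*b - 24) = b*(b - 1)*(b + 3)*(b + 4)*(b^2 - 2*b - 8) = b*(b - 4)*(b - 1)*(b + 3)*(b + 4)*(b + 2)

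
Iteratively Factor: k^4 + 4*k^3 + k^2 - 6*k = (k)*(k^3 + 4*k^2 + k - 6) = k*(k + 3)*(k^2 + k - 2) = k*(k + 2)*(k + 3)*(k - 1)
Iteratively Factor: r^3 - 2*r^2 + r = (r - 1)*(r^2 - r) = r*(r - 1)*(r - 1)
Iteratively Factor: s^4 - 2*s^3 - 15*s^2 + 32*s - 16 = (s + 4)*(s^3 - 6*s^2 + 9*s - 4) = (s - 1)*(s + 4)*(s^2 - 5*s + 4) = (s - 1)^2*(s + 4)*(s - 4)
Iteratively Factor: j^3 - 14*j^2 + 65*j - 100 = (j - 5)*(j^2 - 9*j + 20) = (j - 5)^2*(j - 4)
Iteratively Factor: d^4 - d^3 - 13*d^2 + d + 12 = (d + 3)*(d^3 - 4*d^2 - d + 4) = (d - 4)*(d + 3)*(d^2 - 1) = (d - 4)*(d + 1)*(d + 3)*(d - 1)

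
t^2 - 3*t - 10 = (t - 5)*(t + 2)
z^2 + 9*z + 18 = (z + 3)*(z + 6)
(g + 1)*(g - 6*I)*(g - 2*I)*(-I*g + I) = -I*g^4 - 8*g^3 + 13*I*g^2 + 8*g - 12*I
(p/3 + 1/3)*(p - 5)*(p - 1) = p^3/3 - 5*p^2/3 - p/3 + 5/3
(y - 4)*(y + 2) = y^2 - 2*y - 8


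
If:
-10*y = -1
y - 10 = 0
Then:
No Solution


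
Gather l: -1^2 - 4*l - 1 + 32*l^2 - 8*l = 32*l^2 - 12*l - 2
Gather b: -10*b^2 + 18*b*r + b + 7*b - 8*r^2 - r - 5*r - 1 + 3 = -10*b^2 + b*(18*r + 8) - 8*r^2 - 6*r + 2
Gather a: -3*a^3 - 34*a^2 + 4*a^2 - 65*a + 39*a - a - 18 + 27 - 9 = -3*a^3 - 30*a^2 - 27*a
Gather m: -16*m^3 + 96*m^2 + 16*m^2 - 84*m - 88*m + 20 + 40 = -16*m^3 + 112*m^2 - 172*m + 60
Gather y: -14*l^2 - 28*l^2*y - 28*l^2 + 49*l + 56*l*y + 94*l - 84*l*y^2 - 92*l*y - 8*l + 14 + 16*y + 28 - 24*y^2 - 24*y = -42*l^2 + 135*l + y^2*(-84*l - 24) + y*(-28*l^2 - 36*l - 8) + 42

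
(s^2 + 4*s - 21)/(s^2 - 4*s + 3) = (s + 7)/(s - 1)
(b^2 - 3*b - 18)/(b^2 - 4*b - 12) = (b + 3)/(b + 2)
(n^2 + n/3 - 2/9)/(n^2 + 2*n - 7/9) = (3*n + 2)/(3*n + 7)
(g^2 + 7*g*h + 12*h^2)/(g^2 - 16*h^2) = (g + 3*h)/(g - 4*h)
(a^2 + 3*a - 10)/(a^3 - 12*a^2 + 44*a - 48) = (a + 5)/(a^2 - 10*a + 24)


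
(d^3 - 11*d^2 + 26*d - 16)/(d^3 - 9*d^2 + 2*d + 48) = (d^2 - 3*d + 2)/(d^2 - d - 6)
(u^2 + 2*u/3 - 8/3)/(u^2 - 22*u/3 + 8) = (u + 2)/(u - 6)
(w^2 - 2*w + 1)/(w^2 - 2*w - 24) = (-w^2 + 2*w - 1)/(-w^2 + 2*w + 24)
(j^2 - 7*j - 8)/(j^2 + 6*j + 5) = (j - 8)/(j + 5)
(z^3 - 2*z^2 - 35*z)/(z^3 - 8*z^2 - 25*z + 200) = z*(z - 7)/(z^2 - 13*z + 40)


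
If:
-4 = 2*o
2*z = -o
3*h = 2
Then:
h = 2/3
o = -2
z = 1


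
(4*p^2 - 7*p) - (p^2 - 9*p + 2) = 3*p^2 + 2*p - 2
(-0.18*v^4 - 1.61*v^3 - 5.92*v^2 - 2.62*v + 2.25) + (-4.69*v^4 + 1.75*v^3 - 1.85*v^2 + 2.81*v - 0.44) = -4.87*v^4 + 0.14*v^3 - 7.77*v^2 + 0.19*v + 1.81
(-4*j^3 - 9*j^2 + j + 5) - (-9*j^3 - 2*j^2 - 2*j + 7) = 5*j^3 - 7*j^2 + 3*j - 2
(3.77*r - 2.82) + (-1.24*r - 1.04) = 2.53*r - 3.86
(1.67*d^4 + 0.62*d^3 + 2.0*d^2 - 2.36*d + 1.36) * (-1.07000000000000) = -1.7869*d^4 - 0.6634*d^3 - 2.14*d^2 + 2.5252*d - 1.4552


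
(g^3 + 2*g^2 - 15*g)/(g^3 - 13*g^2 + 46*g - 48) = g*(g + 5)/(g^2 - 10*g + 16)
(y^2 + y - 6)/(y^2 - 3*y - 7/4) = 4*(-y^2 - y + 6)/(-4*y^2 + 12*y + 7)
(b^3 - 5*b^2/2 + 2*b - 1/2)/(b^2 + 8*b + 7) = (2*b^3 - 5*b^2 + 4*b - 1)/(2*(b^2 + 8*b + 7))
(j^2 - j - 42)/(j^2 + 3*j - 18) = (j - 7)/(j - 3)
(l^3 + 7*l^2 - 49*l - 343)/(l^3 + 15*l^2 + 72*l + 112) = (l^2 - 49)/(l^2 + 8*l + 16)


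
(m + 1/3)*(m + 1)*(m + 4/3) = m^3 + 8*m^2/3 + 19*m/9 + 4/9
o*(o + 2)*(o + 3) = o^3 + 5*o^2 + 6*o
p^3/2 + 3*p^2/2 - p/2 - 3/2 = (p/2 + 1/2)*(p - 1)*(p + 3)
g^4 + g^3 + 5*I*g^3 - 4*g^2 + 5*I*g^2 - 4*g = g*(g + 1)*(g + I)*(g + 4*I)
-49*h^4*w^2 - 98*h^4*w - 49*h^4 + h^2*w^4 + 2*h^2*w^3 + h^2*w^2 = (-7*h + w)*(7*h + w)*(h*w + h)^2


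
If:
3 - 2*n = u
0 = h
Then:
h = 0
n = 3/2 - u/2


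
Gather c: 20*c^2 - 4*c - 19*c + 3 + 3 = 20*c^2 - 23*c + 6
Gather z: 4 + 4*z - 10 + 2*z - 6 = 6*z - 12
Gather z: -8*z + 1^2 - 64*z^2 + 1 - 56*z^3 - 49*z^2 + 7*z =-56*z^3 - 113*z^2 - z + 2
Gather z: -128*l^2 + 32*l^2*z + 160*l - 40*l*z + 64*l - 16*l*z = -128*l^2 + 224*l + z*(32*l^2 - 56*l)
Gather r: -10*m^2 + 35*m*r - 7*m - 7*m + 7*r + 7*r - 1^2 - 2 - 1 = -10*m^2 - 14*m + r*(35*m + 14) - 4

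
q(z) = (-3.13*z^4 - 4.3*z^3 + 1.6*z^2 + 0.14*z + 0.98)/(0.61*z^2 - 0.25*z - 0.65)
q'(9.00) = -101.32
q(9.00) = -506.10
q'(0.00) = 0.36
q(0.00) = -1.51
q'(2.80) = -33.56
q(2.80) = -79.50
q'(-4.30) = 35.49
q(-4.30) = -59.66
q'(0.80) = 30.74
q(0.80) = 2.98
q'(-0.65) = 60.41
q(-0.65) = -9.52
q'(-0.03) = 0.63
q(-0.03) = -1.52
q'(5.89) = -69.09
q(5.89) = -240.99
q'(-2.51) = 18.15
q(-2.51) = -11.92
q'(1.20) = 2985.08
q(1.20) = 146.21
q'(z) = (0.25 - 1.22*z)*(-3.13*z^4 - 4.3*z^3 + 1.6*z^2 + 0.14*z + 0.98)/(0.61*z^2 - 0.25*z - 0.65)^2 + (-12.52*z^3 - 12.9*z^2 + 3.2*z + 0.14)/(0.61*z^2 - 0.25*z - 0.65)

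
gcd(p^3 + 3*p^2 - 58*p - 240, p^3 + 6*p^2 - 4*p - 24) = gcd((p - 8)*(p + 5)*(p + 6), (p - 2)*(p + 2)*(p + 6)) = p + 6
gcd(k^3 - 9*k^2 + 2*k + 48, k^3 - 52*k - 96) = k^2 - 6*k - 16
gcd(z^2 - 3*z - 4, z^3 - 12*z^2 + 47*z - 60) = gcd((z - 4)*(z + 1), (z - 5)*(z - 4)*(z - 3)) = z - 4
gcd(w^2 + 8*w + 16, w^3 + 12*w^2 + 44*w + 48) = w + 4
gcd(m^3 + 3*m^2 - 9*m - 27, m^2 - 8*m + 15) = m - 3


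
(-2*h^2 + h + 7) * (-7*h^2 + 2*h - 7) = 14*h^4 - 11*h^3 - 33*h^2 + 7*h - 49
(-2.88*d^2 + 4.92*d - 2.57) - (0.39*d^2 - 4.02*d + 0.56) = -3.27*d^2 + 8.94*d - 3.13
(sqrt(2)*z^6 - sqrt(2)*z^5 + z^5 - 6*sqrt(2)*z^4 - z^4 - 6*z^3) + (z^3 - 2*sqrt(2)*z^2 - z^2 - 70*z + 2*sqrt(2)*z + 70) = sqrt(2)*z^6 - sqrt(2)*z^5 + z^5 - 6*sqrt(2)*z^4 - z^4 - 5*z^3 - 2*sqrt(2)*z^2 - z^2 - 70*z + 2*sqrt(2)*z + 70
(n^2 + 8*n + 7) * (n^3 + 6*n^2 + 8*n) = n^5 + 14*n^4 + 63*n^3 + 106*n^2 + 56*n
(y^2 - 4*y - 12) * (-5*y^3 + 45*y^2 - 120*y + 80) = -5*y^5 + 65*y^4 - 240*y^3 + 20*y^2 + 1120*y - 960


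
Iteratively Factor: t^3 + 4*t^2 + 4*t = (t + 2)*(t^2 + 2*t) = t*(t + 2)*(t + 2)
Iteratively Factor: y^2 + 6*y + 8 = (y + 4)*(y + 2)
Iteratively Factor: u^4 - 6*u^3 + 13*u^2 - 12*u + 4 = (u - 2)*(u^3 - 4*u^2 + 5*u - 2) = (u - 2)*(u - 1)*(u^2 - 3*u + 2) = (u - 2)*(u - 1)^2*(u - 2)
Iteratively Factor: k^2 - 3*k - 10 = (k - 5)*(k + 2)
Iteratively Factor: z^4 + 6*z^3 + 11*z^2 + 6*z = (z + 1)*(z^3 + 5*z^2 + 6*z) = (z + 1)*(z + 2)*(z^2 + 3*z) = (z + 1)*(z + 2)*(z + 3)*(z)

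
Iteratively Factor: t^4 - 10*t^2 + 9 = (t - 1)*(t^3 + t^2 - 9*t - 9) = (t - 3)*(t - 1)*(t^2 + 4*t + 3) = (t - 3)*(t - 1)*(t + 1)*(t + 3)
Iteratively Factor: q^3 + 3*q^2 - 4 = (q - 1)*(q^2 + 4*q + 4) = (q - 1)*(q + 2)*(q + 2)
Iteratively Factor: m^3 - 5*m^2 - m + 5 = (m + 1)*(m^2 - 6*m + 5) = (m - 1)*(m + 1)*(m - 5)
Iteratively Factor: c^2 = (c)*(c)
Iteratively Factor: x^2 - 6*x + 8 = (x - 4)*(x - 2)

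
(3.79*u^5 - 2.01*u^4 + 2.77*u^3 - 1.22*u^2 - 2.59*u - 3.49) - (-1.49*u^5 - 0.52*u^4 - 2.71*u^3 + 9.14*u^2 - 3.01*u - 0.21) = 5.28*u^5 - 1.49*u^4 + 5.48*u^3 - 10.36*u^2 + 0.42*u - 3.28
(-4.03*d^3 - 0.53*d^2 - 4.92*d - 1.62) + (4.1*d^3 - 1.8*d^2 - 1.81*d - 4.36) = 0.0699999999999994*d^3 - 2.33*d^2 - 6.73*d - 5.98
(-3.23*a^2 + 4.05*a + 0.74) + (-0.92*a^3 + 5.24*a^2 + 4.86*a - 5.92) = -0.92*a^3 + 2.01*a^2 + 8.91*a - 5.18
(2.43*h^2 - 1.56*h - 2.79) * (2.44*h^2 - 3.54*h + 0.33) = 5.9292*h^4 - 12.4086*h^3 - 0.4833*h^2 + 9.3618*h - 0.9207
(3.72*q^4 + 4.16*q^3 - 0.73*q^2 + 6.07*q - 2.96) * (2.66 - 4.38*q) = -16.2936*q^5 - 8.3256*q^4 + 14.263*q^3 - 28.5284*q^2 + 29.111*q - 7.8736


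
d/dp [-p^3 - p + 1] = -3*p^2 - 1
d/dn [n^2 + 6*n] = 2*n + 6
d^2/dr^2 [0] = 0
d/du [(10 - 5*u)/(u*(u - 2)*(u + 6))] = 10*(u + 3)/(u^2*(u + 6)^2)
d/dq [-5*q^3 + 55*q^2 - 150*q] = -15*q^2 + 110*q - 150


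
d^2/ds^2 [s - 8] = 0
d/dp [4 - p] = -1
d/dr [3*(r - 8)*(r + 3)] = 6*r - 15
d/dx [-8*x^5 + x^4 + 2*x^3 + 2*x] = -40*x^4 + 4*x^3 + 6*x^2 + 2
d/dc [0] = 0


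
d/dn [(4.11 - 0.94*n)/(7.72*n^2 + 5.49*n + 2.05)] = (7.2568*n^2 - 63.4584*n - 24.4909)/(59.5984*n^4 + 84.7656*n^3 + 61.7921*n^2 + 22.509*n + 4.2025)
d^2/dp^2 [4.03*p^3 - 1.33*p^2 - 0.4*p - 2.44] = 24.18*p - 2.66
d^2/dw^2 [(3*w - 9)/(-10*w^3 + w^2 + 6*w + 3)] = 6*(4*(w - 3)*(-15*w^2 + w + 3)^2 + (30*w^2 - 2*w + (w - 3)*(30*w - 1) - 6)*(-10*w^3 + w^2 + 6*w + 3))/(-10*w^3 + w^2 + 6*w + 3)^3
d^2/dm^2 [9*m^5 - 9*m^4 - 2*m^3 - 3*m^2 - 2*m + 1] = 180*m^3 - 108*m^2 - 12*m - 6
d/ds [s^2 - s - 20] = 2*s - 1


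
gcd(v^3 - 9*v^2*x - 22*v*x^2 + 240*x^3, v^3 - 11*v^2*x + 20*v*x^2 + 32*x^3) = -v + 8*x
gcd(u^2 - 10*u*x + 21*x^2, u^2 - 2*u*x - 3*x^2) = -u + 3*x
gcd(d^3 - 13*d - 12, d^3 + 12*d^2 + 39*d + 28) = d + 1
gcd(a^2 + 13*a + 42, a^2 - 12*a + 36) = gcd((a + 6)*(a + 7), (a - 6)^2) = 1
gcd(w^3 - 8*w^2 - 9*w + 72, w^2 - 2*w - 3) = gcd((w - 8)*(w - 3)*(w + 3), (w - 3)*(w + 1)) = w - 3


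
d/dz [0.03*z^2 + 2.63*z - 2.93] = 0.06*z + 2.63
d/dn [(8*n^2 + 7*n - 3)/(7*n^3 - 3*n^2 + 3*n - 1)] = 2*(-28*n^4 - 49*n^3 + 54*n^2 - 17*n + 1)/(49*n^6 - 42*n^5 + 51*n^4 - 32*n^3 + 15*n^2 - 6*n + 1)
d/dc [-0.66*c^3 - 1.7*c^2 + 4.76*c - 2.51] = -1.98*c^2 - 3.4*c + 4.76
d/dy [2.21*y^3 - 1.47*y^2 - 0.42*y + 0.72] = 6.63*y^2 - 2.94*y - 0.42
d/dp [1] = 0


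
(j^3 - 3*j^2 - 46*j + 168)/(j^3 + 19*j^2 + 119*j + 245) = (j^2 - 10*j + 24)/(j^2 + 12*j + 35)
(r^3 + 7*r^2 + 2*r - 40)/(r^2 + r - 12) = (r^2 + 3*r - 10)/(r - 3)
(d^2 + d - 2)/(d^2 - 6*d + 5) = (d + 2)/(d - 5)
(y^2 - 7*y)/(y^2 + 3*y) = (y - 7)/(y + 3)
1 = 1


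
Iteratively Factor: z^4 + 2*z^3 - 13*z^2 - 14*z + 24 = (z - 3)*(z^3 + 5*z^2 + 2*z - 8) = (z - 3)*(z - 1)*(z^2 + 6*z + 8) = (z - 3)*(z - 1)*(z + 2)*(z + 4)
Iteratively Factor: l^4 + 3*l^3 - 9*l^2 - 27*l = (l)*(l^3 + 3*l^2 - 9*l - 27) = l*(l - 3)*(l^2 + 6*l + 9) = l*(l - 3)*(l + 3)*(l + 3)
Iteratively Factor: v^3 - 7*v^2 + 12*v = (v - 4)*(v^2 - 3*v) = v*(v - 4)*(v - 3)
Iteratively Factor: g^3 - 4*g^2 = (g)*(g^2 - 4*g) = g*(g - 4)*(g)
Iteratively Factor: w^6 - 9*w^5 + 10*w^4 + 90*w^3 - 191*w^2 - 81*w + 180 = (w + 1)*(w^5 - 10*w^4 + 20*w^3 + 70*w^2 - 261*w + 180) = (w - 4)*(w + 1)*(w^4 - 6*w^3 - 4*w^2 + 54*w - 45) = (w - 5)*(w - 4)*(w + 1)*(w^3 - w^2 - 9*w + 9) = (w - 5)*(w - 4)*(w + 1)*(w + 3)*(w^2 - 4*w + 3) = (w - 5)*(w - 4)*(w - 1)*(w + 1)*(w + 3)*(w - 3)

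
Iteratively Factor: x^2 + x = (x + 1)*(x)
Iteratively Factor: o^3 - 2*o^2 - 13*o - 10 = (o - 5)*(o^2 + 3*o + 2) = (o - 5)*(o + 2)*(o + 1)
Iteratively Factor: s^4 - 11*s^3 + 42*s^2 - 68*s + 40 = (s - 2)*(s^3 - 9*s^2 + 24*s - 20) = (s - 2)^2*(s^2 - 7*s + 10) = (s - 5)*(s - 2)^2*(s - 2)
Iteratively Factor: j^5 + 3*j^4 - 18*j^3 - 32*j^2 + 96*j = (j - 2)*(j^4 + 5*j^3 - 8*j^2 - 48*j) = (j - 2)*(j + 4)*(j^3 + j^2 - 12*j) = (j - 2)*(j + 4)^2*(j^2 - 3*j) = (j - 3)*(j - 2)*(j + 4)^2*(j)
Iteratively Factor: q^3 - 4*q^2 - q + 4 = (q + 1)*(q^2 - 5*q + 4) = (q - 4)*(q + 1)*(q - 1)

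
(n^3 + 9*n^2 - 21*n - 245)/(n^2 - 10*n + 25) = (n^2 + 14*n + 49)/(n - 5)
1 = 1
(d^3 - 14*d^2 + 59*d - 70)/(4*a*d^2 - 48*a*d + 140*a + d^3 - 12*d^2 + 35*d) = (d - 2)/(4*a + d)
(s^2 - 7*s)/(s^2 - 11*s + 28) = s/(s - 4)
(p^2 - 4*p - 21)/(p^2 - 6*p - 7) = (p + 3)/(p + 1)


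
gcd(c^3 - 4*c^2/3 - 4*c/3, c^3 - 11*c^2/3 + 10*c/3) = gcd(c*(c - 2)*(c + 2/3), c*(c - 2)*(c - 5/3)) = c^2 - 2*c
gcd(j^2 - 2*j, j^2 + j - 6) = j - 2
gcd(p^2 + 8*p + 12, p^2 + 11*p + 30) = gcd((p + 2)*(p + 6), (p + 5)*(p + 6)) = p + 6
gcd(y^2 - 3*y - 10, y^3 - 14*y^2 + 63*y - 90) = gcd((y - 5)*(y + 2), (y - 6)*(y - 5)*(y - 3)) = y - 5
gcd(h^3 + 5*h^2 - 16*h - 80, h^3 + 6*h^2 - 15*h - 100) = h^2 + h - 20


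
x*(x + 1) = x^2 + x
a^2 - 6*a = a*(a - 6)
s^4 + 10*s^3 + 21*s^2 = s^2*(s + 3)*(s + 7)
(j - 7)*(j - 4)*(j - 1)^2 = j^4 - 13*j^3 + 51*j^2 - 67*j + 28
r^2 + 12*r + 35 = (r + 5)*(r + 7)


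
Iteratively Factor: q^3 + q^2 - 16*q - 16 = (q - 4)*(q^2 + 5*q + 4) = (q - 4)*(q + 1)*(q + 4)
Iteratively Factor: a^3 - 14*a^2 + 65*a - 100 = (a - 5)*(a^2 - 9*a + 20) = (a - 5)^2*(a - 4)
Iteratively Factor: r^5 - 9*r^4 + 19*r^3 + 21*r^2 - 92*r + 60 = (r + 2)*(r^4 - 11*r^3 + 41*r^2 - 61*r + 30) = (r - 5)*(r + 2)*(r^3 - 6*r^2 + 11*r - 6) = (r - 5)*(r - 1)*(r + 2)*(r^2 - 5*r + 6) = (r - 5)*(r - 2)*(r - 1)*(r + 2)*(r - 3)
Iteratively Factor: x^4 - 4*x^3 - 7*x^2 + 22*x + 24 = (x + 2)*(x^3 - 6*x^2 + 5*x + 12) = (x - 3)*(x + 2)*(x^2 - 3*x - 4) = (x - 3)*(x + 1)*(x + 2)*(x - 4)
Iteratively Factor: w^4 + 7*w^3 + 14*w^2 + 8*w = (w + 4)*(w^3 + 3*w^2 + 2*w) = w*(w + 4)*(w^2 + 3*w + 2) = w*(w + 2)*(w + 4)*(w + 1)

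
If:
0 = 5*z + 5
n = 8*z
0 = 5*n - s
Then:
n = -8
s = -40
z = -1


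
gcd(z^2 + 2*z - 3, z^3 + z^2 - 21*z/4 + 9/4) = z + 3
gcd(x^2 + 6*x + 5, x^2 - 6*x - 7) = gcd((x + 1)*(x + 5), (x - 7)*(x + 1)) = x + 1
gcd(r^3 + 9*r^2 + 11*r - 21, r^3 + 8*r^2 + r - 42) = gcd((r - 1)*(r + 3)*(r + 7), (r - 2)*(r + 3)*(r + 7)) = r^2 + 10*r + 21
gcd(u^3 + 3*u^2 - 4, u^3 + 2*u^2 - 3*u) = u - 1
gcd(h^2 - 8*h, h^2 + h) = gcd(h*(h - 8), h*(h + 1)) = h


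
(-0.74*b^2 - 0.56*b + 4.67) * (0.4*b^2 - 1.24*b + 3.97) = -0.296*b^4 + 0.6936*b^3 - 0.3754*b^2 - 8.014*b + 18.5399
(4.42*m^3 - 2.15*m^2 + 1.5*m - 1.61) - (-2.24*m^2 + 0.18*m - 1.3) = 4.42*m^3 + 0.0900000000000003*m^2 + 1.32*m - 0.31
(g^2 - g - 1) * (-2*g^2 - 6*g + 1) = -2*g^4 - 4*g^3 + 9*g^2 + 5*g - 1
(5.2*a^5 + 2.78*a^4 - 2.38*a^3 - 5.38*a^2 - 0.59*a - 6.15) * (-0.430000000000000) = -2.236*a^5 - 1.1954*a^4 + 1.0234*a^3 + 2.3134*a^2 + 0.2537*a + 2.6445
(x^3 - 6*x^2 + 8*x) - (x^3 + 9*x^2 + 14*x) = -15*x^2 - 6*x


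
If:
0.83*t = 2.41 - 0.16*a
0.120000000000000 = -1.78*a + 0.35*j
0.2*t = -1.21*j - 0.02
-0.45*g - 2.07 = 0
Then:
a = -0.17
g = -4.60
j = -0.50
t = 2.94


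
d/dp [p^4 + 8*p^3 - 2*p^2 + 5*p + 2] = 4*p^3 + 24*p^2 - 4*p + 5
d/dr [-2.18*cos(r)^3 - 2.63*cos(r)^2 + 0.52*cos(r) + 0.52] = (6.54*cos(r)^2 + 5.26*cos(r) - 0.52)*sin(r)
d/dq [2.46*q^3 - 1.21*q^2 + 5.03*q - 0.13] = 7.38*q^2 - 2.42*q + 5.03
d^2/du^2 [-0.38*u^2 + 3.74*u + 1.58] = -0.760000000000000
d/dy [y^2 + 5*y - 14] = 2*y + 5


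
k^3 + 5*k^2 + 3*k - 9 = (k - 1)*(k + 3)^2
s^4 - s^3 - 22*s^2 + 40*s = s*(s - 4)*(s - 2)*(s + 5)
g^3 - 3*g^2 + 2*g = g*(g - 2)*(g - 1)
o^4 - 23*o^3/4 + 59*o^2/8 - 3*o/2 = o*(o - 4)*(o - 3/2)*(o - 1/4)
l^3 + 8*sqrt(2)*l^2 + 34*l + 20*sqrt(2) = (l + sqrt(2))*(l + 2*sqrt(2))*(l + 5*sqrt(2))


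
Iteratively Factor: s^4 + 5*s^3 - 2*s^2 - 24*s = (s - 2)*(s^3 + 7*s^2 + 12*s) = (s - 2)*(s + 3)*(s^2 + 4*s) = (s - 2)*(s + 3)*(s + 4)*(s)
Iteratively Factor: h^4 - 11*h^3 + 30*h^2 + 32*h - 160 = (h - 4)*(h^3 - 7*h^2 + 2*h + 40) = (h - 4)^2*(h^2 - 3*h - 10) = (h - 4)^2*(h + 2)*(h - 5)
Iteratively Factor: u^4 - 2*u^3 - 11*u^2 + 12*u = (u + 3)*(u^3 - 5*u^2 + 4*u) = (u - 4)*(u + 3)*(u^2 - u) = (u - 4)*(u - 1)*(u + 3)*(u)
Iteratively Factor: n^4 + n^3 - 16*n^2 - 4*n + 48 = (n + 2)*(n^3 - n^2 - 14*n + 24) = (n - 3)*(n + 2)*(n^2 + 2*n - 8) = (n - 3)*(n - 2)*(n + 2)*(n + 4)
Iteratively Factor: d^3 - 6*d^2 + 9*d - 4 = (d - 4)*(d^2 - 2*d + 1) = (d - 4)*(d - 1)*(d - 1)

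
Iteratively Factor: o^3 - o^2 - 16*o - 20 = (o - 5)*(o^2 + 4*o + 4) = (o - 5)*(o + 2)*(o + 2)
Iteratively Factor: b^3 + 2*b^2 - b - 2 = (b - 1)*(b^2 + 3*b + 2) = (b - 1)*(b + 2)*(b + 1)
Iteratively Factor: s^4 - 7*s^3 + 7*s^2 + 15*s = (s + 1)*(s^3 - 8*s^2 + 15*s) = (s - 5)*(s + 1)*(s^2 - 3*s) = (s - 5)*(s - 3)*(s + 1)*(s)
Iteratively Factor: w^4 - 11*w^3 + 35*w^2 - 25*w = (w - 5)*(w^3 - 6*w^2 + 5*w) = (w - 5)*(w - 1)*(w^2 - 5*w) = (w - 5)^2*(w - 1)*(w)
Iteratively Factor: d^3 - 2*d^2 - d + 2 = (d - 1)*(d^2 - d - 2) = (d - 2)*(d - 1)*(d + 1)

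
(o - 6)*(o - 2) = o^2 - 8*o + 12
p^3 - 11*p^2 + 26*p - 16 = (p - 8)*(p - 2)*(p - 1)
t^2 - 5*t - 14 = (t - 7)*(t + 2)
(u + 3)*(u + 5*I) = u^2 + 3*u + 5*I*u + 15*I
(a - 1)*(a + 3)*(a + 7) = a^3 + 9*a^2 + 11*a - 21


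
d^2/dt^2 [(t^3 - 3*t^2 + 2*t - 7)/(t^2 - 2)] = 2*(4*t^3 - 39*t^2 + 24*t - 26)/(t^6 - 6*t^4 + 12*t^2 - 8)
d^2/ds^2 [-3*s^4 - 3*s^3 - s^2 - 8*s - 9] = -36*s^2 - 18*s - 2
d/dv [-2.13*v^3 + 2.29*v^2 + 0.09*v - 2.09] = -6.39*v^2 + 4.58*v + 0.09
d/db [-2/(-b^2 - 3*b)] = 2*(-2*b - 3)/(b^2*(b + 3)^2)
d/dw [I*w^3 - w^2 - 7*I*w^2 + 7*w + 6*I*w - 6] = 3*I*w^2 - 2*w - 14*I*w + 7 + 6*I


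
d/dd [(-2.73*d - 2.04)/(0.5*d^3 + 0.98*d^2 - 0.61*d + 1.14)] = (2.73*d^3 + 5.7354*d^2 + 3.9984*d - 4.3566)/(0.25*d^6 + 0.98*d^5 + 0.3504*d^4 - 0.0556000000000001*d^3 + 2.6065*d^2 - 1.3908*d + 1.2996)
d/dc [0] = 0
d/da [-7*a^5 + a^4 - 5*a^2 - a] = -35*a^4 + 4*a^3 - 10*a - 1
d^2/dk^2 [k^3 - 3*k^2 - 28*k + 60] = 6*k - 6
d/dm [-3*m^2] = -6*m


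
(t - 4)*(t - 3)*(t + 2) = t^3 - 5*t^2 - 2*t + 24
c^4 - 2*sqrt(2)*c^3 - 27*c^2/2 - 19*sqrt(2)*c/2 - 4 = (c - 4*sqrt(2))*(c + sqrt(2)/2)^2*(c + sqrt(2))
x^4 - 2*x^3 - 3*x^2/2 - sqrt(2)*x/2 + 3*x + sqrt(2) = (x - 2)*(x - sqrt(2))*(x + sqrt(2)/2)^2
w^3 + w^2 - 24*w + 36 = (w - 3)*(w - 2)*(w + 6)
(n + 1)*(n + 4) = n^2 + 5*n + 4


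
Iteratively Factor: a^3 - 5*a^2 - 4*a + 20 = (a - 2)*(a^2 - 3*a - 10) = (a - 5)*(a - 2)*(a + 2)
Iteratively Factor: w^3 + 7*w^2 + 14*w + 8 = (w + 4)*(w^2 + 3*w + 2) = (w + 1)*(w + 4)*(w + 2)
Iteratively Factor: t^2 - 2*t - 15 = (t + 3)*(t - 5)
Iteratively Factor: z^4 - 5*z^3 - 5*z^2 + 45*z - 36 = (z - 1)*(z^3 - 4*z^2 - 9*z + 36) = (z - 4)*(z - 1)*(z^2 - 9) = (z - 4)*(z - 3)*(z - 1)*(z + 3)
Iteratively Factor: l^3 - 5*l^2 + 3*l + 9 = (l - 3)*(l^2 - 2*l - 3) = (l - 3)^2*(l + 1)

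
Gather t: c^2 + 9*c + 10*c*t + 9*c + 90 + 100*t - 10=c^2 + 18*c + t*(10*c + 100) + 80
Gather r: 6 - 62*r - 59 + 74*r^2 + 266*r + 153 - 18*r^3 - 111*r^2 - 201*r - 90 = -18*r^3 - 37*r^2 + 3*r + 10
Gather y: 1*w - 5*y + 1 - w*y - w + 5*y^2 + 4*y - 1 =5*y^2 + y*(-w - 1)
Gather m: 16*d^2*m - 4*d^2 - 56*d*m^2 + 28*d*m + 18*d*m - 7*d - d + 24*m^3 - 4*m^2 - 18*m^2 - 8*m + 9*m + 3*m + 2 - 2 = -4*d^2 - 8*d + 24*m^3 + m^2*(-56*d - 22) + m*(16*d^2 + 46*d + 4)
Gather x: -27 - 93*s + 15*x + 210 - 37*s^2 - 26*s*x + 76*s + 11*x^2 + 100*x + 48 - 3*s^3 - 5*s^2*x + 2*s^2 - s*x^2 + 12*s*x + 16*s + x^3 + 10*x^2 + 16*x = -3*s^3 - 35*s^2 - s + x^3 + x^2*(21 - s) + x*(-5*s^2 - 14*s + 131) + 231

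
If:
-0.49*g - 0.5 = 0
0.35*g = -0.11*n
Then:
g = -1.02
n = 3.25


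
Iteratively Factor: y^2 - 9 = (y + 3)*(y - 3)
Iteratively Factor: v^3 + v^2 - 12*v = (v - 3)*(v^2 + 4*v) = (v - 3)*(v + 4)*(v)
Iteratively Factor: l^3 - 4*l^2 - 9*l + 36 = (l - 4)*(l^2 - 9) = (l - 4)*(l - 3)*(l + 3)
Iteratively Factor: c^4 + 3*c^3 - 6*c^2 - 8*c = (c)*(c^3 + 3*c^2 - 6*c - 8) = c*(c + 4)*(c^2 - c - 2) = c*(c - 2)*(c + 4)*(c + 1)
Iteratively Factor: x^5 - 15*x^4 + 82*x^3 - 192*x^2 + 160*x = (x)*(x^4 - 15*x^3 + 82*x^2 - 192*x + 160) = x*(x - 5)*(x^3 - 10*x^2 + 32*x - 32) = x*(x - 5)*(x - 4)*(x^2 - 6*x + 8) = x*(x - 5)*(x - 4)^2*(x - 2)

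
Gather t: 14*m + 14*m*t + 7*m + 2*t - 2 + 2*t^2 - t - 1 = 21*m + 2*t^2 + t*(14*m + 1) - 3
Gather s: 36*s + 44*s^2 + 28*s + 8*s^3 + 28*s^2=8*s^3 + 72*s^2 + 64*s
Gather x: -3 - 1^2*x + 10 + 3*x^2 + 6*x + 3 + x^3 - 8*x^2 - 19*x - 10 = x^3 - 5*x^2 - 14*x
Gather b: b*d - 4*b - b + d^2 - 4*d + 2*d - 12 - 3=b*(d - 5) + d^2 - 2*d - 15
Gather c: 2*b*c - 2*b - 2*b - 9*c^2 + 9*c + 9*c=-4*b - 9*c^2 + c*(2*b + 18)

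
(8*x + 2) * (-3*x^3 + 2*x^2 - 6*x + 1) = -24*x^4 + 10*x^3 - 44*x^2 - 4*x + 2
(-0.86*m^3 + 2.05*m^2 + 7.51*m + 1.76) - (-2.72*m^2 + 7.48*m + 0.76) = -0.86*m^3 + 4.77*m^2 + 0.0299999999999994*m + 1.0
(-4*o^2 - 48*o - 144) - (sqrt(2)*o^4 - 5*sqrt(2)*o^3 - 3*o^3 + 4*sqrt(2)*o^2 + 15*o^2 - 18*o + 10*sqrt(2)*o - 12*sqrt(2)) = -sqrt(2)*o^4 + 3*o^3 + 5*sqrt(2)*o^3 - 19*o^2 - 4*sqrt(2)*o^2 - 30*o - 10*sqrt(2)*o - 144 + 12*sqrt(2)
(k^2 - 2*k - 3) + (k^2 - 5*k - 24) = 2*k^2 - 7*k - 27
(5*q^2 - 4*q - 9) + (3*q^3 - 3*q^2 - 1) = 3*q^3 + 2*q^2 - 4*q - 10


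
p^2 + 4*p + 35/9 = (p + 5/3)*(p + 7/3)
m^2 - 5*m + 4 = (m - 4)*(m - 1)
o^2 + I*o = o*(o + I)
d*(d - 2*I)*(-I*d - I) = -I*d^3 - 2*d^2 - I*d^2 - 2*d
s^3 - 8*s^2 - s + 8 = (s - 8)*(s - 1)*(s + 1)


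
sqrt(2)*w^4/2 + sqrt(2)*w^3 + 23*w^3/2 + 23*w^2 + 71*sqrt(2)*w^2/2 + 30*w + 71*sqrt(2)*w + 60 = (w + 2)*(w + 5*sqrt(2))*(w + 6*sqrt(2))*(sqrt(2)*w/2 + 1/2)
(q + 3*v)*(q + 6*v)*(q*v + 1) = q^3*v + 9*q^2*v^2 + q^2 + 18*q*v^3 + 9*q*v + 18*v^2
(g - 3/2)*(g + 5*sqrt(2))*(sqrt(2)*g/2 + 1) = sqrt(2)*g^3/2 - 3*sqrt(2)*g^2/4 + 6*g^2 - 9*g + 5*sqrt(2)*g - 15*sqrt(2)/2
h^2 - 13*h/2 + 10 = (h - 4)*(h - 5/2)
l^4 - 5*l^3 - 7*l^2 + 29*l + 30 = (l - 5)*(l - 3)*(l + 1)*(l + 2)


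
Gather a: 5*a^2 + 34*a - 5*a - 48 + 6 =5*a^2 + 29*a - 42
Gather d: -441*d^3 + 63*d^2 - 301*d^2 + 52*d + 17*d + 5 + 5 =-441*d^3 - 238*d^2 + 69*d + 10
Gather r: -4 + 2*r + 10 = 2*r + 6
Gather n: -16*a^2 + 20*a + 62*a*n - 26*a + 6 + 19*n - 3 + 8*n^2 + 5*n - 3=-16*a^2 - 6*a + 8*n^2 + n*(62*a + 24)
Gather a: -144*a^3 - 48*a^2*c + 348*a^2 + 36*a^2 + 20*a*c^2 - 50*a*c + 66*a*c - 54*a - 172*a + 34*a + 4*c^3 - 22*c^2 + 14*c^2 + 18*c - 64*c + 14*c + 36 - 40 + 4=-144*a^3 + a^2*(384 - 48*c) + a*(20*c^2 + 16*c - 192) + 4*c^3 - 8*c^2 - 32*c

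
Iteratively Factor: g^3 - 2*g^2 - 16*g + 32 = (g - 4)*(g^2 + 2*g - 8) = (g - 4)*(g + 4)*(g - 2)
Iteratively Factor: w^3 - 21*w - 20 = (w - 5)*(w^2 + 5*w + 4) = (w - 5)*(w + 1)*(w + 4)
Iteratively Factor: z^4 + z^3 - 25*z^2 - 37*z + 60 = (z - 1)*(z^3 + 2*z^2 - 23*z - 60) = (z - 1)*(z + 4)*(z^2 - 2*z - 15) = (z - 1)*(z + 3)*(z + 4)*(z - 5)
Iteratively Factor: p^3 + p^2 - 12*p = (p - 3)*(p^2 + 4*p) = (p - 3)*(p + 4)*(p)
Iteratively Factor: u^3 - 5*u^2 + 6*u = (u - 2)*(u^2 - 3*u) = u*(u - 2)*(u - 3)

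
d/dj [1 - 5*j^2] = -10*j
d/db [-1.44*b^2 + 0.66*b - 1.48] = 0.66 - 2.88*b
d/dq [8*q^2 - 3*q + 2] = 16*q - 3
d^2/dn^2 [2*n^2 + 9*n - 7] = 4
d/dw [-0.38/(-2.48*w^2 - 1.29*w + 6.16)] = (-1.8848*w - 0.4902)/(2.48*w^2 + 1.29*w - 6.16)^2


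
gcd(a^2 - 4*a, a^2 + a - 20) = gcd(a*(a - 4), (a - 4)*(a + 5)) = a - 4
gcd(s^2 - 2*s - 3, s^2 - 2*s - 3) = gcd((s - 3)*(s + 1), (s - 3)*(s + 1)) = s^2 - 2*s - 3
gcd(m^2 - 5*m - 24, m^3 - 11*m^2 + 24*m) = m - 8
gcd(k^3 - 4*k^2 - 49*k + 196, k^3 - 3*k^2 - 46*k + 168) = k^2 + 3*k - 28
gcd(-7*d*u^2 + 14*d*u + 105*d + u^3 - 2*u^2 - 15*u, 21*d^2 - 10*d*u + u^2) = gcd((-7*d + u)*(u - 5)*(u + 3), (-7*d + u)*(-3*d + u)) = -7*d + u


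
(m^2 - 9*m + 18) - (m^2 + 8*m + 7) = 11 - 17*m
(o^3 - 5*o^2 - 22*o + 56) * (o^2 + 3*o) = o^5 - 2*o^4 - 37*o^3 - 10*o^2 + 168*o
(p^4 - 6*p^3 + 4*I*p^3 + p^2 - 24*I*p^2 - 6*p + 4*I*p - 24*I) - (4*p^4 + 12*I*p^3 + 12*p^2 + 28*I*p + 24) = -3*p^4 - 6*p^3 - 8*I*p^3 - 11*p^2 - 24*I*p^2 - 6*p - 24*I*p - 24 - 24*I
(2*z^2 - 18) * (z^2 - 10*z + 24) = 2*z^4 - 20*z^3 + 30*z^2 + 180*z - 432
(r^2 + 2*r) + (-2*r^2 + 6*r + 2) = -r^2 + 8*r + 2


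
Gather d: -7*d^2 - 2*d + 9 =-7*d^2 - 2*d + 9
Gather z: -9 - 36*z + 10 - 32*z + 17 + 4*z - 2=16 - 64*z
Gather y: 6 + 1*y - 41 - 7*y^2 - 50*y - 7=-7*y^2 - 49*y - 42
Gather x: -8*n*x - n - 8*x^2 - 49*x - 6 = -n - 8*x^2 + x*(-8*n - 49) - 6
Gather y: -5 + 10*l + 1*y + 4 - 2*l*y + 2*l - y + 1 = -2*l*y + 12*l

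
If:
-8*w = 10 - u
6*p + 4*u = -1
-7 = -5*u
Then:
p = -11/10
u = 7/5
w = -43/40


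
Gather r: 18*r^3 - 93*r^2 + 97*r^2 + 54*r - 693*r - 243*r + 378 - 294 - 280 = 18*r^3 + 4*r^2 - 882*r - 196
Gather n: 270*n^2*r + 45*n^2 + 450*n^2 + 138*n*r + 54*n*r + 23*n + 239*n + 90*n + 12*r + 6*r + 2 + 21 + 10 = n^2*(270*r + 495) + n*(192*r + 352) + 18*r + 33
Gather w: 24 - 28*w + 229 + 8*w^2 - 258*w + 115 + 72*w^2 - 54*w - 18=80*w^2 - 340*w + 350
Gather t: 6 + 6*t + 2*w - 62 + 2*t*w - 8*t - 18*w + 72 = t*(2*w - 2) - 16*w + 16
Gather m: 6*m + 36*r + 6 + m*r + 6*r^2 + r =m*(r + 6) + 6*r^2 + 37*r + 6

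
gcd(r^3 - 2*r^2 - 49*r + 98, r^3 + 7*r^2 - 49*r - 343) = r^2 - 49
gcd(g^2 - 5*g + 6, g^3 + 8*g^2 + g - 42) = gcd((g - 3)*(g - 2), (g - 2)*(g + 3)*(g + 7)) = g - 2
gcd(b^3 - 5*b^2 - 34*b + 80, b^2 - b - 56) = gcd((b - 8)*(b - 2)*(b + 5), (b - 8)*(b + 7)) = b - 8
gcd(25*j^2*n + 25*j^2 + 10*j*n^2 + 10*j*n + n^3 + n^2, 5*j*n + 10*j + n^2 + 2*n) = 5*j + n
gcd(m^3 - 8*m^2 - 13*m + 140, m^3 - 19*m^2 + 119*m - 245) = m^2 - 12*m + 35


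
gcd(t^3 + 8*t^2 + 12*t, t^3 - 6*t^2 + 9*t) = t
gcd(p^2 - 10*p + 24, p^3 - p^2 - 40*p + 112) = p - 4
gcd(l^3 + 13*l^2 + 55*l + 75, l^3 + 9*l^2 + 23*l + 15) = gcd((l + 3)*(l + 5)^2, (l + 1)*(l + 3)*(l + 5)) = l^2 + 8*l + 15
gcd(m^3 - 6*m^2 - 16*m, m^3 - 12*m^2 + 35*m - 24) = m - 8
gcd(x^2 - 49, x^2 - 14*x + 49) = x - 7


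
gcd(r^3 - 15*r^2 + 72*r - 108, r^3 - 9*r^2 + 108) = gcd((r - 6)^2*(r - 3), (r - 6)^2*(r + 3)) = r^2 - 12*r + 36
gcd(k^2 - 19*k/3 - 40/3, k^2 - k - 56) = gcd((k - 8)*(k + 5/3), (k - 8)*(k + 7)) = k - 8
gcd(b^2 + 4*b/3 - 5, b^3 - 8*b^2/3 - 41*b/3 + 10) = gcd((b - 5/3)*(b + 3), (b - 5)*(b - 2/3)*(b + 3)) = b + 3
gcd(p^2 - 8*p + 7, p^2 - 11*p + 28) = p - 7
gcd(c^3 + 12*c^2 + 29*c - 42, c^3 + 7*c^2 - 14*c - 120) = c + 6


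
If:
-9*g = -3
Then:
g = 1/3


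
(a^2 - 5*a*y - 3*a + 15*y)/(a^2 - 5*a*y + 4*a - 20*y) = (a - 3)/(a + 4)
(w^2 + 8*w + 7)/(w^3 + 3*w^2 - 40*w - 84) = (w + 1)/(w^2 - 4*w - 12)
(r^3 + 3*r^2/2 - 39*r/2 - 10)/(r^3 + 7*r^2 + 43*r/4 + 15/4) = 2*(r - 4)/(2*r + 3)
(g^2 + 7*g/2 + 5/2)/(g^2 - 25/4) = 2*(g + 1)/(2*g - 5)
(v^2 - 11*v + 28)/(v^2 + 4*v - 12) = (v^2 - 11*v + 28)/(v^2 + 4*v - 12)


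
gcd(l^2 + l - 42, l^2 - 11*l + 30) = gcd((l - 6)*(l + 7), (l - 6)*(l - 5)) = l - 6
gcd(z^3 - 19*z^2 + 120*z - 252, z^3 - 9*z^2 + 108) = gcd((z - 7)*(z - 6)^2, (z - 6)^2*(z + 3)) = z^2 - 12*z + 36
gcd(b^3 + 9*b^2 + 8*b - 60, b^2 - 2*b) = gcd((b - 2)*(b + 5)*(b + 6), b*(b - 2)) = b - 2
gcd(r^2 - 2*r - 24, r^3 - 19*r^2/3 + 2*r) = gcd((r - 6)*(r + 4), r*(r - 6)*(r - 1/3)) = r - 6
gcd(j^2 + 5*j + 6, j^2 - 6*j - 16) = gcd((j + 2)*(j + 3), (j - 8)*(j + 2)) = j + 2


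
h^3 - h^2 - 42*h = h*(h - 7)*(h + 6)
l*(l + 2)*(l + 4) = l^3 + 6*l^2 + 8*l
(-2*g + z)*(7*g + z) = -14*g^2 + 5*g*z + z^2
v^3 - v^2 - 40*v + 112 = (v - 4)^2*(v + 7)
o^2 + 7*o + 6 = (o + 1)*(o + 6)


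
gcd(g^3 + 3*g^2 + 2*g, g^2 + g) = g^2 + g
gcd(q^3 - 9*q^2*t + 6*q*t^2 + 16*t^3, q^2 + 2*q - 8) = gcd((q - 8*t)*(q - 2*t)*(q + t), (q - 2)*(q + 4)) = 1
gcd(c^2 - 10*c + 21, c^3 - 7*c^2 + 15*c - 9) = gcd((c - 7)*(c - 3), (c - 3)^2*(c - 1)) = c - 3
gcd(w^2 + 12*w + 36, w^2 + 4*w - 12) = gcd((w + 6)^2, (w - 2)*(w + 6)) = w + 6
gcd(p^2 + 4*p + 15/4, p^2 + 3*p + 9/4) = p + 3/2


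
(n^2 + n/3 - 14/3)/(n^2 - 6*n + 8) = (n + 7/3)/(n - 4)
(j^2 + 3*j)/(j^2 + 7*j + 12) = j/(j + 4)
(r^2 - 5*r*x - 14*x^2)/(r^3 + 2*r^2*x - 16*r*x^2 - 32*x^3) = (-r + 7*x)/(-r^2 + 16*x^2)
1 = 1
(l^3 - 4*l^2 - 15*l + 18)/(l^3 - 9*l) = (l^2 - 7*l + 6)/(l*(l - 3))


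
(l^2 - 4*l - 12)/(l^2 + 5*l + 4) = (l^2 - 4*l - 12)/(l^2 + 5*l + 4)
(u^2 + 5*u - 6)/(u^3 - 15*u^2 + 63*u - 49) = (u + 6)/(u^2 - 14*u + 49)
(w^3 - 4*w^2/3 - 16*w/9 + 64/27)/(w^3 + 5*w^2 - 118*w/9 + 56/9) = (9*w^2 - 16)/(3*(3*w^2 + 19*w - 14))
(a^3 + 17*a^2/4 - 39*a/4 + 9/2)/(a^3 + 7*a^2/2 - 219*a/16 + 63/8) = 4*(a - 1)/(4*a - 7)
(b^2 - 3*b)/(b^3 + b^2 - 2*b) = (b - 3)/(b^2 + b - 2)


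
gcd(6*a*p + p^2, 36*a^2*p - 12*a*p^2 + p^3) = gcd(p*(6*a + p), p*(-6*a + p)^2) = p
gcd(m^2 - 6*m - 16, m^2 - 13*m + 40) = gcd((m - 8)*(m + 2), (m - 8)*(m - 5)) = m - 8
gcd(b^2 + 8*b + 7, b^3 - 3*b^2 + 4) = b + 1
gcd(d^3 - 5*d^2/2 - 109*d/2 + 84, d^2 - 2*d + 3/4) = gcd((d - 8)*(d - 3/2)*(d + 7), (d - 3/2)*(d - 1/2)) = d - 3/2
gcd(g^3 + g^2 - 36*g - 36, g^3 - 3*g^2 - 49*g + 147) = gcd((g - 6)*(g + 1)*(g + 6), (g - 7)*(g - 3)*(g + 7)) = 1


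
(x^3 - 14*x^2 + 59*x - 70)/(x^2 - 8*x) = (x^3 - 14*x^2 + 59*x - 70)/(x*(x - 8))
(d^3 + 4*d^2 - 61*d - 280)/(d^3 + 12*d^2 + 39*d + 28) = (d^2 - 3*d - 40)/(d^2 + 5*d + 4)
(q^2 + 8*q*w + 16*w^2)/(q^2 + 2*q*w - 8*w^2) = (q + 4*w)/(q - 2*w)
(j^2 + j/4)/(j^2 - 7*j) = (j + 1/4)/(j - 7)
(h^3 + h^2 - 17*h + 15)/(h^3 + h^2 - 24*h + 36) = (h^2 + 4*h - 5)/(h^2 + 4*h - 12)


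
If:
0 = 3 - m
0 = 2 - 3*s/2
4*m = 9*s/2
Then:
No Solution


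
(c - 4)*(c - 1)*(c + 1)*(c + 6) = c^4 + 2*c^3 - 25*c^2 - 2*c + 24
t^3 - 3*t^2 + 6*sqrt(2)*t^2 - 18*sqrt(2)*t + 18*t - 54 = (t - 3)*(t + 3*sqrt(2))^2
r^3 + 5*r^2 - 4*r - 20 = (r - 2)*(r + 2)*(r + 5)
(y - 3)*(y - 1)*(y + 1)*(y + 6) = y^4 + 3*y^3 - 19*y^2 - 3*y + 18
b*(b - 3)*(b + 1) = b^3 - 2*b^2 - 3*b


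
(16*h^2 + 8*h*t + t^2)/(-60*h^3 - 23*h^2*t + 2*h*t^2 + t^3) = (4*h + t)/(-15*h^2 - 2*h*t + t^2)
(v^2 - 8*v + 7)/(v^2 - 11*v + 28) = (v - 1)/(v - 4)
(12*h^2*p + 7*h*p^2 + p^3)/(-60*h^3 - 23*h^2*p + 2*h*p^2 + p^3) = p/(-5*h + p)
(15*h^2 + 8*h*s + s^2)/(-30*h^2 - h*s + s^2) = (3*h + s)/(-6*h + s)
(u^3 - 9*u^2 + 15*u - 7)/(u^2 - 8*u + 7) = u - 1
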